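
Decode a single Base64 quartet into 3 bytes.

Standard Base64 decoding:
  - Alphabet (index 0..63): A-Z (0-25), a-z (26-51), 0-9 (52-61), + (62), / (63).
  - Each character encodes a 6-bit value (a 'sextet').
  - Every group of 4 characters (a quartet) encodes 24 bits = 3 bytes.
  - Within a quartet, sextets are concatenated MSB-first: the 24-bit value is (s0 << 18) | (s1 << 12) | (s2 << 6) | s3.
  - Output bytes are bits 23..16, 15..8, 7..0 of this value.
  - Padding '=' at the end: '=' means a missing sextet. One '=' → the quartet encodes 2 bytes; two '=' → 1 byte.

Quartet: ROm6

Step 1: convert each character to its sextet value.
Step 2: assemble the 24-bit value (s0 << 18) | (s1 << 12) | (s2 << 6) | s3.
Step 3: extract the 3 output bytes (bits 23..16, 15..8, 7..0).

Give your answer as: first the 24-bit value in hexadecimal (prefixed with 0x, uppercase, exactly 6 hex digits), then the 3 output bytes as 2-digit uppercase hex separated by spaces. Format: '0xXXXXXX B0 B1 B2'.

Answer: 0x44E9BA 44 E9 BA

Derivation:
Sextets: R=17, O=14, m=38, 6=58
24-bit: (17<<18) | (14<<12) | (38<<6) | 58
      = 0x440000 | 0x00E000 | 0x000980 | 0x00003A
      = 0x44E9BA
Bytes: (v>>16)&0xFF=44, (v>>8)&0xFF=E9, v&0xFF=BA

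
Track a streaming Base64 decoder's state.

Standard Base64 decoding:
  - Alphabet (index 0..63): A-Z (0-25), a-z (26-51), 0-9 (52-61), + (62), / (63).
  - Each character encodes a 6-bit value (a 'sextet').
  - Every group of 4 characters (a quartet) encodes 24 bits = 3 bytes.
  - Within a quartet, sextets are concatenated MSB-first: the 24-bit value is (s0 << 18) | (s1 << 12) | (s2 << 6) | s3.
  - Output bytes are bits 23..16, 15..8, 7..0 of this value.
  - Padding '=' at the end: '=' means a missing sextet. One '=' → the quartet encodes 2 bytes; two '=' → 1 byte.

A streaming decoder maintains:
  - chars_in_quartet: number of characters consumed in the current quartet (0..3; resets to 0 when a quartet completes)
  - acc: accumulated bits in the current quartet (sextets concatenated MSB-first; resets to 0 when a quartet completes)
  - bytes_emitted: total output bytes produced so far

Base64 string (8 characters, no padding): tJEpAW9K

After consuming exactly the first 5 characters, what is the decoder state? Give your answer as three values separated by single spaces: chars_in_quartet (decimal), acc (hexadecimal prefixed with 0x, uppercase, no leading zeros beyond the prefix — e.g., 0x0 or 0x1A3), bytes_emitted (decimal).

After char 0 ('t'=45): chars_in_quartet=1 acc=0x2D bytes_emitted=0
After char 1 ('J'=9): chars_in_quartet=2 acc=0xB49 bytes_emitted=0
After char 2 ('E'=4): chars_in_quartet=3 acc=0x2D244 bytes_emitted=0
After char 3 ('p'=41): chars_in_quartet=4 acc=0xB49129 -> emit B4 91 29, reset; bytes_emitted=3
After char 4 ('A'=0): chars_in_quartet=1 acc=0x0 bytes_emitted=3

Answer: 1 0x0 3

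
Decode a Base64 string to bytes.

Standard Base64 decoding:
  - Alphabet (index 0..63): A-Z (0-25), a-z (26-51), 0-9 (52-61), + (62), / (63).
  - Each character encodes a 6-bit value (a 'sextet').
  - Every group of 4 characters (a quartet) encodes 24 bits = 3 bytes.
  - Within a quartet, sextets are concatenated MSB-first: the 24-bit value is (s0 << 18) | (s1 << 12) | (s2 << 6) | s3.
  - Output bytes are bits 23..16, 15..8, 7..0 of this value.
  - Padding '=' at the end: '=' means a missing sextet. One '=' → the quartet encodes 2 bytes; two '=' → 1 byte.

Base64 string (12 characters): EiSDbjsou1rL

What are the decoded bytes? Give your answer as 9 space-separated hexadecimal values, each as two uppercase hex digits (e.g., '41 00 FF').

Answer: 12 24 83 6E 3B 28 BB 5A CB

Derivation:
After char 0 ('E'=4): chars_in_quartet=1 acc=0x4 bytes_emitted=0
After char 1 ('i'=34): chars_in_quartet=2 acc=0x122 bytes_emitted=0
After char 2 ('S'=18): chars_in_quartet=3 acc=0x4892 bytes_emitted=0
After char 3 ('D'=3): chars_in_quartet=4 acc=0x122483 -> emit 12 24 83, reset; bytes_emitted=3
After char 4 ('b'=27): chars_in_quartet=1 acc=0x1B bytes_emitted=3
After char 5 ('j'=35): chars_in_quartet=2 acc=0x6E3 bytes_emitted=3
After char 6 ('s'=44): chars_in_quartet=3 acc=0x1B8EC bytes_emitted=3
After char 7 ('o'=40): chars_in_quartet=4 acc=0x6E3B28 -> emit 6E 3B 28, reset; bytes_emitted=6
After char 8 ('u'=46): chars_in_quartet=1 acc=0x2E bytes_emitted=6
After char 9 ('1'=53): chars_in_quartet=2 acc=0xBB5 bytes_emitted=6
After char 10 ('r'=43): chars_in_quartet=3 acc=0x2ED6B bytes_emitted=6
After char 11 ('L'=11): chars_in_quartet=4 acc=0xBB5ACB -> emit BB 5A CB, reset; bytes_emitted=9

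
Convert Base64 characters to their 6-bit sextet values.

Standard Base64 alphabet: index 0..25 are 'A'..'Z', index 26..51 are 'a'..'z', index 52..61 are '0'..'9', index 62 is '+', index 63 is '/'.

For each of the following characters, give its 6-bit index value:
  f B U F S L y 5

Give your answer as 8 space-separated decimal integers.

Answer: 31 1 20 5 18 11 50 57

Derivation:
'f': a..z range, 26 + ord('f') − ord('a') = 31
'B': A..Z range, ord('B') − ord('A') = 1
'U': A..Z range, ord('U') − ord('A') = 20
'F': A..Z range, ord('F') − ord('A') = 5
'S': A..Z range, ord('S') − ord('A') = 18
'L': A..Z range, ord('L') − ord('A') = 11
'y': a..z range, 26 + ord('y') − ord('a') = 50
'5': 0..9 range, 52 + ord('5') − ord('0') = 57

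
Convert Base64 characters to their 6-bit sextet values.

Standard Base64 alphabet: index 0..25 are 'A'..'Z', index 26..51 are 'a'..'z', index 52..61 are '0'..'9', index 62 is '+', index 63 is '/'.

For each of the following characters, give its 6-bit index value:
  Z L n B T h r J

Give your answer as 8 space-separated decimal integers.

'Z': A..Z range, ord('Z') − ord('A') = 25
'L': A..Z range, ord('L') − ord('A') = 11
'n': a..z range, 26 + ord('n') − ord('a') = 39
'B': A..Z range, ord('B') − ord('A') = 1
'T': A..Z range, ord('T') − ord('A') = 19
'h': a..z range, 26 + ord('h') − ord('a') = 33
'r': a..z range, 26 + ord('r') − ord('a') = 43
'J': A..Z range, ord('J') − ord('A') = 9

Answer: 25 11 39 1 19 33 43 9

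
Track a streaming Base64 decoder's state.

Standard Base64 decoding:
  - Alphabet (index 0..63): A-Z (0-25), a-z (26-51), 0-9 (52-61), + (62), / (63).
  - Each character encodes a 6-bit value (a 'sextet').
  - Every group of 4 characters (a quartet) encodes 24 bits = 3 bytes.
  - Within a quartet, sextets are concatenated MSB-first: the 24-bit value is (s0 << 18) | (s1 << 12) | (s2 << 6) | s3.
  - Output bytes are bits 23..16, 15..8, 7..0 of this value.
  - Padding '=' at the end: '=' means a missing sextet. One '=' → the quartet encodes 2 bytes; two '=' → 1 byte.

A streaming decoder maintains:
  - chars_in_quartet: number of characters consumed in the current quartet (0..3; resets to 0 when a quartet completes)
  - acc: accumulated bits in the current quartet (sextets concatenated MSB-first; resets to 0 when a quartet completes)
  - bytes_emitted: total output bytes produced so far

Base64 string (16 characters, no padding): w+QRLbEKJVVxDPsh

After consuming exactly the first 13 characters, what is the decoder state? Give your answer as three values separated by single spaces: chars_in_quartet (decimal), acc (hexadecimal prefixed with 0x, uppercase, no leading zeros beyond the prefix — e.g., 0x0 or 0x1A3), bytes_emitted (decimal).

Answer: 1 0x3 9

Derivation:
After char 0 ('w'=48): chars_in_quartet=1 acc=0x30 bytes_emitted=0
After char 1 ('+'=62): chars_in_quartet=2 acc=0xC3E bytes_emitted=0
After char 2 ('Q'=16): chars_in_quartet=3 acc=0x30F90 bytes_emitted=0
After char 3 ('R'=17): chars_in_quartet=4 acc=0xC3E411 -> emit C3 E4 11, reset; bytes_emitted=3
After char 4 ('L'=11): chars_in_quartet=1 acc=0xB bytes_emitted=3
After char 5 ('b'=27): chars_in_quartet=2 acc=0x2DB bytes_emitted=3
After char 6 ('E'=4): chars_in_quartet=3 acc=0xB6C4 bytes_emitted=3
After char 7 ('K'=10): chars_in_quartet=4 acc=0x2DB10A -> emit 2D B1 0A, reset; bytes_emitted=6
After char 8 ('J'=9): chars_in_quartet=1 acc=0x9 bytes_emitted=6
After char 9 ('V'=21): chars_in_quartet=2 acc=0x255 bytes_emitted=6
After char 10 ('V'=21): chars_in_quartet=3 acc=0x9555 bytes_emitted=6
After char 11 ('x'=49): chars_in_quartet=4 acc=0x255571 -> emit 25 55 71, reset; bytes_emitted=9
After char 12 ('D'=3): chars_in_quartet=1 acc=0x3 bytes_emitted=9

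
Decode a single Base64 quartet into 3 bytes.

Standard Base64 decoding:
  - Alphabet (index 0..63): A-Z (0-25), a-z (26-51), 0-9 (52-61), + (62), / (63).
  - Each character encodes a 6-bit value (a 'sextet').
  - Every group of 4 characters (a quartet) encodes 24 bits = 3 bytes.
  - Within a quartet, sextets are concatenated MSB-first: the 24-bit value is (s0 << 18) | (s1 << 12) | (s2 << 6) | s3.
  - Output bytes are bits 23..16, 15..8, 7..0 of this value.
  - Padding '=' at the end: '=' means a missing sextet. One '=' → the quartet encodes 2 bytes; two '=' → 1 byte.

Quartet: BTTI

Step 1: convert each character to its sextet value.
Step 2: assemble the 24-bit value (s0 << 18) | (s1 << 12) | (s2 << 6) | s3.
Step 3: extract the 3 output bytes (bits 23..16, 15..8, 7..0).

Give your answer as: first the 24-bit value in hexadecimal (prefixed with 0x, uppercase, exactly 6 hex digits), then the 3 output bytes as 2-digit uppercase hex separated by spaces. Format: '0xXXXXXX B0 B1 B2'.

Sextets: B=1, T=19, T=19, I=8
24-bit: (1<<18) | (19<<12) | (19<<6) | 8
      = 0x040000 | 0x013000 | 0x0004C0 | 0x000008
      = 0x0534C8
Bytes: (v>>16)&0xFF=05, (v>>8)&0xFF=34, v&0xFF=C8

Answer: 0x0534C8 05 34 C8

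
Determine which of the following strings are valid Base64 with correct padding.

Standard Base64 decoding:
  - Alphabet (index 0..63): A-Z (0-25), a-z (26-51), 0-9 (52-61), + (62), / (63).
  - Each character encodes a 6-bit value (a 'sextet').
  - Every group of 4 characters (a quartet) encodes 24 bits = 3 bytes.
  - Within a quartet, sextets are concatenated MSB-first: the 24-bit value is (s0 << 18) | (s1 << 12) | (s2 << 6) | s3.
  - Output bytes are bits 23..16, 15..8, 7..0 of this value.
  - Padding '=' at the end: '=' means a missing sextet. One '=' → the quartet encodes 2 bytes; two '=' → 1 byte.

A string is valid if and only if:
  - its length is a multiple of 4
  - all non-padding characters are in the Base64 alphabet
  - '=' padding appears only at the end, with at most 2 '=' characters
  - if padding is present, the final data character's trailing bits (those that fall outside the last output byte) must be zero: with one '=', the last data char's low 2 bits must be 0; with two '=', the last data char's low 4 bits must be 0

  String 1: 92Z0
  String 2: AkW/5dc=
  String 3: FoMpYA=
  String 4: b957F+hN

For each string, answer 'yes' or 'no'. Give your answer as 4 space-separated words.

String 1: '92Z0' → valid
String 2: 'AkW/5dc=' → valid
String 3: 'FoMpYA=' → invalid (len=7 not mult of 4)
String 4: 'b957F+hN' → valid

Answer: yes yes no yes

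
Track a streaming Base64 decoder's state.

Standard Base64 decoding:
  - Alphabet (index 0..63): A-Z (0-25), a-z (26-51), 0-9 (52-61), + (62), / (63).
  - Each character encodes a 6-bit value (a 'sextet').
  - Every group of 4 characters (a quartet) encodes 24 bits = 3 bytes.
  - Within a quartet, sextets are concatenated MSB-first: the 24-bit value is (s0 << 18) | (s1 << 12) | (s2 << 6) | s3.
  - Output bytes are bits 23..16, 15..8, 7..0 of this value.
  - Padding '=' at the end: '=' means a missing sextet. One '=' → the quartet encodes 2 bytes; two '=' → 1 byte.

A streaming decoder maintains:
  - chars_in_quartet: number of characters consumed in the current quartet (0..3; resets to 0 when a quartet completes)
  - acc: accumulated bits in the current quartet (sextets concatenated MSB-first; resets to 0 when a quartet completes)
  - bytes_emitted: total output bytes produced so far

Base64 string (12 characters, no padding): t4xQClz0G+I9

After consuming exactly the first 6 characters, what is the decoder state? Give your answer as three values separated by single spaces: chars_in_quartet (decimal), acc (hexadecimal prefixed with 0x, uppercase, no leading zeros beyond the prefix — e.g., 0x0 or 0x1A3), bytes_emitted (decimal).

Answer: 2 0xA5 3

Derivation:
After char 0 ('t'=45): chars_in_quartet=1 acc=0x2D bytes_emitted=0
After char 1 ('4'=56): chars_in_quartet=2 acc=0xB78 bytes_emitted=0
After char 2 ('x'=49): chars_in_quartet=3 acc=0x2DE31 bytes_emitted=0
After char 3 ('Q'=16): chars_in_quartet=4 acc=0xB78C50 -> emit B7 8C 50, reset; bytes_emitted=3
After char 4 ('C'=2): chars_in_quartet=1 acc=0x2 bytes_emitted=3
After char 5 ('l'=37): chars_in_quartet=2 acc=0xA5 bytes_emitted=3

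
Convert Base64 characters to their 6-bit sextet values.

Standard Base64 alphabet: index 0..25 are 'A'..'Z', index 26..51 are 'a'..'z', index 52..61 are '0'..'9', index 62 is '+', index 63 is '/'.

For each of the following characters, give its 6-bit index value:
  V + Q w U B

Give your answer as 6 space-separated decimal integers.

'V': A..Z range, ord('V') − ord('A') = 21
'+': index 62
'Q': A..Z range, ord('Q') − ord('A') = 16
'w': a..z range, 26 + ord('w') − ord('a') = 48
'U': A..Z range, ord('U') − ord('A') = 20
'B': A..Z range, ord('B') − ord('A') = 1

Answer: 21 62 16 48 20 1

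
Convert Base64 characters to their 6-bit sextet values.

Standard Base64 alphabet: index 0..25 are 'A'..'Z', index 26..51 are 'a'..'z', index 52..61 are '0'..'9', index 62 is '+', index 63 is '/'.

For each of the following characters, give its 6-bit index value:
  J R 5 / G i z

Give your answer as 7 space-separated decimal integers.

Answer: 9 17 57 63 6 34 51

Derivation:
'J': A..Z range, ord('J') − ord('A') = 9
'R': A..Z range, ord('R') − ord('A') = 17
'5': 0..9 range, 52 + ord('5') − ord('0') = 57
'/': index 63
'G': A..Z range, ord('G') − ord('A') = 6
'i': a..z range, 26 + ord('i') − ord('a') = 34
'z': a..z range, 26 + ord('z') − ord('a') = 51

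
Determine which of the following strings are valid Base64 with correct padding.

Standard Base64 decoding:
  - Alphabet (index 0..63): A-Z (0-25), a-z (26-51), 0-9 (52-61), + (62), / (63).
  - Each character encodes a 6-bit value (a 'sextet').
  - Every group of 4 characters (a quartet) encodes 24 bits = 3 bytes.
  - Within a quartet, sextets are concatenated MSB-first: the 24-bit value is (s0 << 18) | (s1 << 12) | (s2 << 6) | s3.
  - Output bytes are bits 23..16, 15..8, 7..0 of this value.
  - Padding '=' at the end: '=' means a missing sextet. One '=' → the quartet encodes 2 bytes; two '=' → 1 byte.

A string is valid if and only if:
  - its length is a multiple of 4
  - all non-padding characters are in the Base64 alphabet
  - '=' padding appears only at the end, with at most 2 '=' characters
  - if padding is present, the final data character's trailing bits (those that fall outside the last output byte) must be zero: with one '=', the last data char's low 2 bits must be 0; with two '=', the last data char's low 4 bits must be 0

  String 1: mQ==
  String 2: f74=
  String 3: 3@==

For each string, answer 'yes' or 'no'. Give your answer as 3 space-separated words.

String 1: 'mQ==' → valid
String 2: 'f74=' → valid
String 3: '3@==' → invalid (bad char(s): ['@'])

Answer: yes yes no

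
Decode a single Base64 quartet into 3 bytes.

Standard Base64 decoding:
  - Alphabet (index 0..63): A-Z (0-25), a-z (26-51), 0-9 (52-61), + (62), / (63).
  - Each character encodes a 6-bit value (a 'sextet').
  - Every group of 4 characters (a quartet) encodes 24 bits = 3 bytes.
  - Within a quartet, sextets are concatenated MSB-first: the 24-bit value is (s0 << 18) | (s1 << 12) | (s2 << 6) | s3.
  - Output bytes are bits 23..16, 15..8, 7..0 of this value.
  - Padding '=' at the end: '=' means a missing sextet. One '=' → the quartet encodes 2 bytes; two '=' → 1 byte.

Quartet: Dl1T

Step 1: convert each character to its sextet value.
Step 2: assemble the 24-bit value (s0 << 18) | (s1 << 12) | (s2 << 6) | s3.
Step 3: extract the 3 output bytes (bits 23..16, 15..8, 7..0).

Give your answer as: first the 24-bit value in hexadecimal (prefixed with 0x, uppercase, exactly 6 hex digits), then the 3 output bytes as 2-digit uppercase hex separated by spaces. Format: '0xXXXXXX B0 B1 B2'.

Answer: 0x0E5D53 0E 5D 53

Derivation:
Sextets: D=3, l=37, 1=53, T=19
24-bit: (3<<18) | (37<<12) | (53<<6) | 19
      = 0x0C0000 | 0x025000 | 0x000D40 | 0x000013
      = 0x0E5D53
Bytes: (v>>16)&0xFF=0E, (v>>8)&0xFF=5D, v&0xFF=53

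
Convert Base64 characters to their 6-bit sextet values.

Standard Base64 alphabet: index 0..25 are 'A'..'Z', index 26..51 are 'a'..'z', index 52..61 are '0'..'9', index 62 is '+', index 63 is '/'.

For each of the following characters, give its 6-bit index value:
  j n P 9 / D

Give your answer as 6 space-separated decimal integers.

Answer: 35 39 15 61 63 3

Derivation:
'j': a..z range, 26 + ord('j') − ord('a') = 35
'n': a..z range, 26 + ord('n') − ord('a') = 39
'P': A..Z range, ord('P') − ord('A') = 15
'9': 0..9 range, 52 + ord('9') − ord('0') = 61
'/': index 63
'D': A..Z range, ord('D') − ord('A') = 3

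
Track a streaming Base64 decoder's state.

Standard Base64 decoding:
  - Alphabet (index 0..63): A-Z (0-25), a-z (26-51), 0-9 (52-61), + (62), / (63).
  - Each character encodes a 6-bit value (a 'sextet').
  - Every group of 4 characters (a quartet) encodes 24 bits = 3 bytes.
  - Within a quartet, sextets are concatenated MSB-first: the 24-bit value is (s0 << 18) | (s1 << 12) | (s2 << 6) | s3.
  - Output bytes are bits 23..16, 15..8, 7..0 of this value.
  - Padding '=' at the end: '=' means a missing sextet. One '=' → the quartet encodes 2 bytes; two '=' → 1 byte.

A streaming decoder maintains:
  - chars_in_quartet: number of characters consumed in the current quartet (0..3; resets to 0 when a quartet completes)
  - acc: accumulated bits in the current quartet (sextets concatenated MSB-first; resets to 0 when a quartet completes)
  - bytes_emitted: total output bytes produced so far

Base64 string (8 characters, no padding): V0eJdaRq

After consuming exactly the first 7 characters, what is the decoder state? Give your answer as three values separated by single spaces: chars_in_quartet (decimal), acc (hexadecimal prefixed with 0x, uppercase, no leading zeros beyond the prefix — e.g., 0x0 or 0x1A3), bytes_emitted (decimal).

After char 0 ('V'=21): chars_in_quartet=1 acc=0x15 bytes_emitted=0
After char 1 ('0'=52): chars_in_quartet=2 acc=0x574 bytes_emitted=0
After char 2 ('e'=30): chars_in_quartet=3 acc=0x15D1E bytes_emitted=0
After char 3 ('J'=9): chars_in_quartet=4 acc=0x574789 -> emit 57 47 89, reset; bytes_emitted=3
After char 4 ('d'=29): chars_in_quartet=1 acc=0x1D bytes_emitted=3
After char 5 ('a'=26): chars_in_quartet=2 acc=0x75A bytes_emitted=3
After char 6 ('R'=17): chars_in_quartet=3 acc=0x1D691 bytes_emitted=3

Answer: 3 0x1D691 3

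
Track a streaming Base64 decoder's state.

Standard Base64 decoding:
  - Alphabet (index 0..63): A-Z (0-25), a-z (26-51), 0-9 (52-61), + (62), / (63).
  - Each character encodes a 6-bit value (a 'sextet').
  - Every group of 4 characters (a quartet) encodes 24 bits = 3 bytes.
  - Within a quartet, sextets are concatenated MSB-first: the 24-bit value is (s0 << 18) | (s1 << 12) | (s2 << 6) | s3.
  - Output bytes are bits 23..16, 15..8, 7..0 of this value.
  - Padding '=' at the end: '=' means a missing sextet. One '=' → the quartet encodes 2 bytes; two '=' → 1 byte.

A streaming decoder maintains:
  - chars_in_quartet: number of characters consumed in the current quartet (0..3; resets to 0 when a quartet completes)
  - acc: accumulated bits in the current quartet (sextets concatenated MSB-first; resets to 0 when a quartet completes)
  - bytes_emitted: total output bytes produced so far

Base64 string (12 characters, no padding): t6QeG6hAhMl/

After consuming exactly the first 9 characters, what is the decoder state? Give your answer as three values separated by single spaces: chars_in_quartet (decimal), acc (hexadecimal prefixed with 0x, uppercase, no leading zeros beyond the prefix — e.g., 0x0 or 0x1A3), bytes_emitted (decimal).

After char 0 ('t'=45): chars_in_quartet=1 acc=0x2D bytes_emitted=0
After char 1 ('6'=58): chars_in_quartet=2 acc=0xB7A bytes_emitted=0
After char 2 ('Q'=16): chars_in_quartet=3 acc=0x2DE90 bytes_emitted=0
After char 3 ('e'=30): chars_in_quartet=4 acc=0xB7A41E -> emit B7 A4 1E, reset; bytes_emitted=3
After char 4 ('G'=6): chars_in_quartet=1 acc=0x6 bytes_emitted=3
After char 5 ('6'=58): chars_in_quartet=2 acc=0x1BA bytes_emitted=3
After char 6 ('h'=33): chars_in_quartet=3 acc=0x6EA1 bytes_emitted=3
After char 7 ('A'=0): chars_in_quartet=4 acc=0x1BA840 -> emit 1B A8 40, reset; bytes_emitted=6
After char 8 ('h'=33): chars_in_quartet=1 acc=0x21 bytes_emitted=6

Answer: 1 0x21 6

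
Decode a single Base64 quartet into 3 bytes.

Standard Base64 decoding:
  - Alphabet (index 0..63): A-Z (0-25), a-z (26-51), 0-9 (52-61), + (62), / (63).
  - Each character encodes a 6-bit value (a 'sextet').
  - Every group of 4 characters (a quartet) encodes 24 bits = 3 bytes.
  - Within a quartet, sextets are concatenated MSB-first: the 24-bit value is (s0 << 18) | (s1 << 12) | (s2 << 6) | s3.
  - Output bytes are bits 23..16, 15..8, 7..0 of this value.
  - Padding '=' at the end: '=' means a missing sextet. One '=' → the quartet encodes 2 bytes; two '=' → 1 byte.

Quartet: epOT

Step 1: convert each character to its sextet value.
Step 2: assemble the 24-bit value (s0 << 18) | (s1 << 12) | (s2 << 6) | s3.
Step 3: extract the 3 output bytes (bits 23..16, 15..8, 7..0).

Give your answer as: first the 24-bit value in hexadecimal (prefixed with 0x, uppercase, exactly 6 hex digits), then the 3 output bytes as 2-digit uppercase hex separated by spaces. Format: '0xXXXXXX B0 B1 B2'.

Answer: 0x7A9393 7A 93 93

Derivation:
Sextets: e=30, p=41, O=14, T=19
24-bit: (30<<18) | (41<<12) | (14<<6) | 19
      = 0x780000 | 0x029000 | 0x000380 | 0x000013
      = 0x7A9393
Bytes: (v>>16)&0xFF=7A, (v>>8)&0xFF=93, v&0xFF=93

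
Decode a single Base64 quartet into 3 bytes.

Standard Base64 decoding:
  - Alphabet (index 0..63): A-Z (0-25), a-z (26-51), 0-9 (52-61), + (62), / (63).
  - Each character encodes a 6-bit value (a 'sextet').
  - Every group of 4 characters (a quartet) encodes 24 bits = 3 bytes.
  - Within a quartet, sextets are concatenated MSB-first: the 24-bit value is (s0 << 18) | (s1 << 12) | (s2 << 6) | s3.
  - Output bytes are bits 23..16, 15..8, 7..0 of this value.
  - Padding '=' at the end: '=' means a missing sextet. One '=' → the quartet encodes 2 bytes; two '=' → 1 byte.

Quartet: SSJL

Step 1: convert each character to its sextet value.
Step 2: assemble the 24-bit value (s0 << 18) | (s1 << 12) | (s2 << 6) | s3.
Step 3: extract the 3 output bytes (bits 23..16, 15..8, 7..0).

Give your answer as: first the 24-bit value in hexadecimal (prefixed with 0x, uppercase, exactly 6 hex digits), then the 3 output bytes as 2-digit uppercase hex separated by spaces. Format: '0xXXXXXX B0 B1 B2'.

Answer: 0x49224B 49 22 4B

Derivation:
Sextets: S=18, S=18, J=9, L=11
24-bit: (18<<18) | (18<<12) | (9<<6) | 11
      = 0x480000 | 0x012000 | 0x000240 | 0x00000B
      = 0x49224B
Bytes: (v>>16)&0xFF=49, (v>>8)&0xFF=22, v&0xFF=4B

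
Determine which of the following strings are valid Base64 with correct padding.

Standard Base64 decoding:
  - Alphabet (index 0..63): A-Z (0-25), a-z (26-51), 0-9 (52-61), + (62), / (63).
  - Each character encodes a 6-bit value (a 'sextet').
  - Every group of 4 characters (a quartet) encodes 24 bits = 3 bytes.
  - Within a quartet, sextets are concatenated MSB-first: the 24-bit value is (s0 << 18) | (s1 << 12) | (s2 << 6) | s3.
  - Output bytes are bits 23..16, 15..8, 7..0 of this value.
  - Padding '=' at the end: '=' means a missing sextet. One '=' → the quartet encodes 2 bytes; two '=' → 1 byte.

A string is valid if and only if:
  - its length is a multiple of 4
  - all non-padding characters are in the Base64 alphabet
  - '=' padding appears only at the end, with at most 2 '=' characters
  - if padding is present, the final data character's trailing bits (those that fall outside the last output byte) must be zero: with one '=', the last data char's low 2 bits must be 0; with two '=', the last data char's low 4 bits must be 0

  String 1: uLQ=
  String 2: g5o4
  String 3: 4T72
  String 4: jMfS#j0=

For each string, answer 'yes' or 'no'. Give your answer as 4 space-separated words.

Answer: yes yes yes no

Derivation:
String 1: 'uLQ=' → valid
String 2: 'g5o4' → valid
String 3: '4T72' → valid
String 4: 'jMfS#j0=' → invalid (bad char(s): ['#'])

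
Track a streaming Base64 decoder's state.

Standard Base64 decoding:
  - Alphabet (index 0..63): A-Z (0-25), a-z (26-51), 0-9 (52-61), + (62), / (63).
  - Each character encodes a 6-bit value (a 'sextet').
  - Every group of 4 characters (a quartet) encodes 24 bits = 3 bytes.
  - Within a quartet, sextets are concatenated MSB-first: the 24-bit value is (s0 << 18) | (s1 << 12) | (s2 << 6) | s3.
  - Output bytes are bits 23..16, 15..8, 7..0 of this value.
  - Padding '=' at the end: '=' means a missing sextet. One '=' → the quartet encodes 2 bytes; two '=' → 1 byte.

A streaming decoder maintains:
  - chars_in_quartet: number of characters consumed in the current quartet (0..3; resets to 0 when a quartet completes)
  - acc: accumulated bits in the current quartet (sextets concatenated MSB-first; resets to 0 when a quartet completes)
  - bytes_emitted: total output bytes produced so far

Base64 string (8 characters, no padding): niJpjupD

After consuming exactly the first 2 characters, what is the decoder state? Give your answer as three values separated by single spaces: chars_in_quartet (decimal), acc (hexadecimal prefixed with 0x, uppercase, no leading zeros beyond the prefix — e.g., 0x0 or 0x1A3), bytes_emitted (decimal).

Answer: 2 0x9E2 0

Derivation:
After char 0 ('n'=39): chars_in_quartet=1 acc=0x27 bytes_emitted=0
After char 1 ('i'=34): chars_in_quartet=2 acc=0x9E2 bytes_emitted=0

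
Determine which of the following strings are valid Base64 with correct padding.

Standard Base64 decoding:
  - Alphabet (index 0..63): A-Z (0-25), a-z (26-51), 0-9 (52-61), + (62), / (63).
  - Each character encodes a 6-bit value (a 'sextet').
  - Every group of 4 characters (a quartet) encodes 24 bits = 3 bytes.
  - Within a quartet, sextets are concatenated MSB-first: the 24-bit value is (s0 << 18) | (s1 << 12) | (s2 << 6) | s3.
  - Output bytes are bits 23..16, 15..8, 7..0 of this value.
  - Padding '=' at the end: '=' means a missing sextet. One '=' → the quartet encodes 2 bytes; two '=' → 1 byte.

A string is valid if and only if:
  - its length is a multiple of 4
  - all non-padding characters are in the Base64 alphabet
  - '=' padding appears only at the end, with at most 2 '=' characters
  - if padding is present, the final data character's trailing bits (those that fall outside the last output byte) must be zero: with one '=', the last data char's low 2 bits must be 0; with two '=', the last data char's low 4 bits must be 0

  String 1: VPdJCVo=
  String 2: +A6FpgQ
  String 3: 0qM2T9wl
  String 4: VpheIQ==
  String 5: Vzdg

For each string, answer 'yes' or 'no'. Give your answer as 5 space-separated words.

String 1: 'VPdJCVo=' → valid
String 2: '+A6FpgQ' → invalid (len=7 not mult of 4)
String 3: '0qM2T9wl' → valid
String 4: 'VpheIQ==' → valid
String 5: 'Vzdg' → valid

Answer: yes no yes yes yes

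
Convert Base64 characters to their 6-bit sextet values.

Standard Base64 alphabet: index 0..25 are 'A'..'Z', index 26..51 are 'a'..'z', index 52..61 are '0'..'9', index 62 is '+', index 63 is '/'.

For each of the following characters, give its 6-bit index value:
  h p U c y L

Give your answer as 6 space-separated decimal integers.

'h': a..z range, 26 + ord('h') − ord('a') = 33
'p': a..z range, 26 + ord('p') − ord('a') = 41
'U': A..Z range, ord('U') − ord('A') = 20
'c': a..z range, 26 + ord('c') − ord('a') = 28
'y': a..z range, 26 + ord('y') − ord('a') = 50
'L': A..Z range, ord('L') − ord('A') = 11

Answer: 33 41 20 28 50 11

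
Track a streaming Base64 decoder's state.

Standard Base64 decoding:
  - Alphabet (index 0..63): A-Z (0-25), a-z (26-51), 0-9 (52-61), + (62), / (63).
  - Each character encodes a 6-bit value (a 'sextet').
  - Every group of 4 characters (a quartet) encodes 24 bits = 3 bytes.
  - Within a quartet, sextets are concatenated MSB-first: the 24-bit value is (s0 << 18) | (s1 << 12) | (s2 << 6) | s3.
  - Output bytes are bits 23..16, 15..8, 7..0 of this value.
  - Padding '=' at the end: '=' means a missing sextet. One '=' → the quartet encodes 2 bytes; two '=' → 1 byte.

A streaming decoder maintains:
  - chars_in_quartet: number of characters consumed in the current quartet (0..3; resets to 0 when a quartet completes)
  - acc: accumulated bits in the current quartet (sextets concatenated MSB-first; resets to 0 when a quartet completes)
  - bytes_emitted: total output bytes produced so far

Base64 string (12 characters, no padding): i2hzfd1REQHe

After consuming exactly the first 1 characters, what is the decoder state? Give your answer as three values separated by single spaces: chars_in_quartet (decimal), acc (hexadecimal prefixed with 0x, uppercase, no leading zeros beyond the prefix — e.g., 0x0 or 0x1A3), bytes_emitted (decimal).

After char 0 ('i'=34): chars_in_quartet=1 acc=0x22 bytes_emitted=0

Answer: 1 0x22 0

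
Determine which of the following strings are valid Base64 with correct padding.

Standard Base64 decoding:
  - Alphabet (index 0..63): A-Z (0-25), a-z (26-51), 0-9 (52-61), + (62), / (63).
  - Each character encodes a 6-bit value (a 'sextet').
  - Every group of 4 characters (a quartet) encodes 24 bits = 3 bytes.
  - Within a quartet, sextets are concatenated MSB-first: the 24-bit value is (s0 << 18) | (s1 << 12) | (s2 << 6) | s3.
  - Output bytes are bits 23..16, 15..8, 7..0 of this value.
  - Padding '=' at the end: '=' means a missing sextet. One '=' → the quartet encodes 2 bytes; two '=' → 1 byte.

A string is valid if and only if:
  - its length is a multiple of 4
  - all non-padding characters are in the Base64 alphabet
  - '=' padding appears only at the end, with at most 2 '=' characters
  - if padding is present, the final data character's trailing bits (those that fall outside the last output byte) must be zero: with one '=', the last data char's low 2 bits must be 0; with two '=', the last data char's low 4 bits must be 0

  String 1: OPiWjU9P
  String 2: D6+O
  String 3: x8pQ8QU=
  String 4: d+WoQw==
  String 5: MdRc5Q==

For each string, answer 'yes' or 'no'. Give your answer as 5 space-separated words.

String 1: 'OPiWjU9P' → valid
String 2: 'D6+O' → valid
String 3: 'x8pQ8QU=' → valid
String 4: 'd+WoQw==' → valid
String 5: 'MdRc5Q==' → valid

Answer: yes yes yes yes yes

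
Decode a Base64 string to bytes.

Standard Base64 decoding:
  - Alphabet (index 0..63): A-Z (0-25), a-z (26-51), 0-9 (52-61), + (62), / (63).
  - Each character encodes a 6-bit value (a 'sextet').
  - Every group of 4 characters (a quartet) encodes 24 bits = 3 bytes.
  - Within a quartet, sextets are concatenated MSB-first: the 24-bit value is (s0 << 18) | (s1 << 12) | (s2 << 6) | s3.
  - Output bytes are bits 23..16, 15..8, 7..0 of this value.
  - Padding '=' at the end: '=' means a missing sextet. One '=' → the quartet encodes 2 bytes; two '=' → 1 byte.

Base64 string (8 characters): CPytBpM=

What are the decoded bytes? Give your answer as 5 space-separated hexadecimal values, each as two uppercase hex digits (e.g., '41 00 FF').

Answer: 08 FC AD 06 93

Derivation:
After char 0 ('C'=2): chars_in_quartet=1 acc=0x2 bytes_emitted=0
After char 1 ('P'=15): chars_in_quartet=2 acc=0x8F bytes_emitted=0
After char 2 ('y'=50): chars_in_quartet=3 acc=0x23F2 bytes_emitted=0
After char 3 ('t'=45): chars_in_quartet=4 acc=0x8FCAD -> emit 08 FC AD, reset; bytes_emitted=3
After char 4 ('B'=1): chars_in_quartet=1 acc=0x1 bytes_emitted=3
After char 5 ('p'=41): chars_in_quartet=2 acc=0x69 bytes_emitted=3
After char 6 ('M'=12): chars_in_quartet=3 acc=0x1A4C bytes_emitted=3
Padding '=': partial quartet acc=0x1A4C -> emit 06 93; bytes_emitted=5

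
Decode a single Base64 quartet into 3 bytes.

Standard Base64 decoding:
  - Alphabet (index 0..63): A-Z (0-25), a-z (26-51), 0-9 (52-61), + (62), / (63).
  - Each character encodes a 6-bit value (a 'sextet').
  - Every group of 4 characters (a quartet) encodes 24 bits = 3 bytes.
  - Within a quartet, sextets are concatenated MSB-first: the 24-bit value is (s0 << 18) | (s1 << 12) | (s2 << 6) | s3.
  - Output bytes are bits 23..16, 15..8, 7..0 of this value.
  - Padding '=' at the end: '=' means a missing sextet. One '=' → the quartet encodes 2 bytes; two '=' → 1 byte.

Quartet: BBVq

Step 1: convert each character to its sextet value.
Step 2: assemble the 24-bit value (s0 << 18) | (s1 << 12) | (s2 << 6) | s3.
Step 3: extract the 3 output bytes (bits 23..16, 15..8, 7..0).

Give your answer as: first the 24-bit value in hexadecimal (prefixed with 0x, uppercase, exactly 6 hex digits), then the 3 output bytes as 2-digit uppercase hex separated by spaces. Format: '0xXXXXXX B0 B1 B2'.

Answer: 0x04156A 04 15 6A

Derivation:
Sextets: B=1, B=1, V=21, q=42
24-bit: (1<<18) | (1<<12) | (21<<6) | 42
      = 0x040000 | 0x001000 | 0x000540 | 0x00002A
      = 0x04156A
Bytes: (v>>16)&0xFF=04, (v>>8)&0xFF=15, v&0xFF=6A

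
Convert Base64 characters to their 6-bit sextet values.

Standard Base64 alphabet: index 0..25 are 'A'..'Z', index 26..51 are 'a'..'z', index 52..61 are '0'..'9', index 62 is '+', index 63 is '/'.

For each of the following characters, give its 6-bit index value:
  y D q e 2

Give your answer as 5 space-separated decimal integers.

Answer: 50 3 42 30 54

Derivation:
'y': a..z range, 26 + ord('y') − ord('a') = 50
'D': A..Z range, ord('D') − ord('A') = 3
'q': a..z range, 26 + ord('q') − ord('a') = 42
'e': a..z range, 26 + ord('e') − ord('a') = 30
'2': 0..9 range, 52 + ord('2') − ord('0') = 54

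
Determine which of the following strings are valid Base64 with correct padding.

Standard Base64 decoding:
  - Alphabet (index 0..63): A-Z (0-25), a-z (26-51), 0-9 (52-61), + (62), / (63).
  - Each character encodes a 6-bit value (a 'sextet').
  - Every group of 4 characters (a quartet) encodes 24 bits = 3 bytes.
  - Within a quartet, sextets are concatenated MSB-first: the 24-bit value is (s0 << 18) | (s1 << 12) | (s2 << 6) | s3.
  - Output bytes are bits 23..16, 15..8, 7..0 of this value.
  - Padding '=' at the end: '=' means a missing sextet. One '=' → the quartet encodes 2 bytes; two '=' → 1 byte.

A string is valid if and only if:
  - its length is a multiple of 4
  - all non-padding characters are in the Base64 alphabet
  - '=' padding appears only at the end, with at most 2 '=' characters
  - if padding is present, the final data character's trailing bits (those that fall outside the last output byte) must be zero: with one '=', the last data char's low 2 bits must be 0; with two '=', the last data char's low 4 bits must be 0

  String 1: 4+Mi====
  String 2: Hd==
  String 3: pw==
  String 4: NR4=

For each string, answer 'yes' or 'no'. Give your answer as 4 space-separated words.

String 1: '4+Mi====' → invalid (4 pad chars (max 2))
String 2: 'Hd==' → invalid (bad trailing bits)
String 3: 'pw==' → valid
String 4: 'NR4=' → valid

Answer: no no yes yes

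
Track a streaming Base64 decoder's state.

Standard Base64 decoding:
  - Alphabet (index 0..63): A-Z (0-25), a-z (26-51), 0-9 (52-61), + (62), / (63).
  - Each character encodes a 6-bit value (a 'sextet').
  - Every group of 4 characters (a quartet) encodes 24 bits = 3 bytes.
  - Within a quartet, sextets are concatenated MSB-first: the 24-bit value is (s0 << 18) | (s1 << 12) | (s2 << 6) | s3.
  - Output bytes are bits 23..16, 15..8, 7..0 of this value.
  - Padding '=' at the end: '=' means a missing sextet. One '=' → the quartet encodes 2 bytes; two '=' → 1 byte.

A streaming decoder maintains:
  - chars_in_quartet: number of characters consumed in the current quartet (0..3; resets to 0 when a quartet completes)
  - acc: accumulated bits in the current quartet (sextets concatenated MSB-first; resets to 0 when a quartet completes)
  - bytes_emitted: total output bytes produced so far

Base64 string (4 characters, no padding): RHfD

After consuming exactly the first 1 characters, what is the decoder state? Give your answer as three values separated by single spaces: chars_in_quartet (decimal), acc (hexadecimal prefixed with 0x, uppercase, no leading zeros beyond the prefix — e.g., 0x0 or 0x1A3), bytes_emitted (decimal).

After char 0 ('R'=17): chars_in_quartet=1 acc=0x11 bytes_emitted=0

Answer: 1 0x11 0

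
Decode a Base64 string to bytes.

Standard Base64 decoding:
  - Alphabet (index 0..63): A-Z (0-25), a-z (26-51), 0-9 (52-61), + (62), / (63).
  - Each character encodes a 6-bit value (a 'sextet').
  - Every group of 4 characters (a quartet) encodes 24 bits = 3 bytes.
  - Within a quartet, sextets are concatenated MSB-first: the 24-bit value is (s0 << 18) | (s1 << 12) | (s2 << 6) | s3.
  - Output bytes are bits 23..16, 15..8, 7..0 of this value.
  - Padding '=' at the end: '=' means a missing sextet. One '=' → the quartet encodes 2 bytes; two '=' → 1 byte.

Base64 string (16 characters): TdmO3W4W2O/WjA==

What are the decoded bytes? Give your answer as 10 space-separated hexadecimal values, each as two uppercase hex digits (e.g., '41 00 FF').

Answer: 4D D9 8E DD 6E 16 D8 EF D6 8C

Derivation:
After char 0 ('T'=19): chars_in_quartet=1 acc=0x13 bytes_emitted=0
After char 1 ('d'=29): chars_in_quartet=2 acc=0x4DD bytes_emitted=0
After char 2 ('m'=38): chars_in_quartet=3 acc=0x13766 bytes_emitted=0
After char 3 ('O'=14): chars_in_quartet=4 acc=0x4DD98E -> emit 4D D9 8E, reset; bytes_emitted=3
After char 4 ('3'=55): chars_in_quartet=1 acc=0x37 bytes_emitted=3
After char 5 ('W'=22): chars_in_quartet=2 acc=0xDD6 bytes_emitted=3
After char 6 ('4'=56): chars_in_quartet=3 acc=0x375B8 bytes_emitted=3
After char 7 ('W'=22): chars_in_quartet=4 acc=0xDD6E16 -> emit DD 6E 16, reset; bytes_emitted=6
After char 8 ('2'=54): chars_in_quartet=1 acc=0x36 bytes_emitted=6
After char 9 ('O'=14): chars_in_quartet=2 acc=0xD8E bytes_emitted=6
After char 10 ('/'=63): chars_in_quartet=3 acc=0x363BF bytes_emitted=6
After char 11 ('W'=22): chars_in_quartet=4 acc=0xD8EFD6 -> emit D8 EF D6, reset; bytes_emitted=9
After char 12 ('j'=35): chars_in_quartet=1 acc=0x23 bytes_emitted=9
After char 13 ('A'=0): chars_in_quartet=2 acc=0x8C0 bytes_emitted=9
Padding '==': partial quartet acc=0x8C0 -> emit 8C; bytes_emitted=10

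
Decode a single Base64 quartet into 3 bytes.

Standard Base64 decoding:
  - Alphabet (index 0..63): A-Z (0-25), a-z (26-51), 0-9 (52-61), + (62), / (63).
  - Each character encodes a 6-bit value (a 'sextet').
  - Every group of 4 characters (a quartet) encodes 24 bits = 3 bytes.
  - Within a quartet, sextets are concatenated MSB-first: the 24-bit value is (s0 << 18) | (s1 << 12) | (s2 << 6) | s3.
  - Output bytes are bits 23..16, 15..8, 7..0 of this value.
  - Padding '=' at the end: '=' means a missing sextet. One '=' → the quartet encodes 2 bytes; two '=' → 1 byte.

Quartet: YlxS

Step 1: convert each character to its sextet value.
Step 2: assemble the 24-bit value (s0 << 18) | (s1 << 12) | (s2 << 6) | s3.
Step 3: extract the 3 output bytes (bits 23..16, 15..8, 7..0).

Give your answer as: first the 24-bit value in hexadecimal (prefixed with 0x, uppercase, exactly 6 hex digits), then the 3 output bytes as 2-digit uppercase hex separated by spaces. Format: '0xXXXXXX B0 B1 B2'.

Sextets: Y=24, l=37, x=49, S=18
24-bit: (24<<18) | (37<<12) | (49<<6) | 18
      = 0x600000 | 0x025000 | 0x000C40 | 0x000012
      = 0x625C52
Bytes: (v>>16)&0xFF=62, (v>>8)&0xFF=5C, v&0xFF=52

Answer: 0x625C52 62 5C 52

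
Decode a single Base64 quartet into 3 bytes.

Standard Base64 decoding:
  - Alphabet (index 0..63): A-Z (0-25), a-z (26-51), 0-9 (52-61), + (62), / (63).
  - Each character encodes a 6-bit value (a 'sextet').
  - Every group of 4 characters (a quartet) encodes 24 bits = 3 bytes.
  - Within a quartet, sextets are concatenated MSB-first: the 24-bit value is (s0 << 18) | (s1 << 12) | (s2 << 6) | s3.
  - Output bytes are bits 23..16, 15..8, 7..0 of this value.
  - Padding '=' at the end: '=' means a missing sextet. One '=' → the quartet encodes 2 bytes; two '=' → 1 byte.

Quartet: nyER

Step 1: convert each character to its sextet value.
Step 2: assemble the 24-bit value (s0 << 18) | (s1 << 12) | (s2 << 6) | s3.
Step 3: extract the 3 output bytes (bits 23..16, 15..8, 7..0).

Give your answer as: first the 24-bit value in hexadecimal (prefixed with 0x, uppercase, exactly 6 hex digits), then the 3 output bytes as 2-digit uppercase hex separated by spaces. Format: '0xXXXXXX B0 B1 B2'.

Sextets: n=39, y=50, E=4, R=17
24-bit: (39<<18) | (50<<12) | (4<<6) | 17
      = 0x9C0000 | 0x032000 | 0x000100 | 0x000011
      = 0x9F2111
Bytes: (v>>16)&0xFF=9F, (v>>8)&0xFF=21, v&0xFF=11

Answer: 0x9F2111 9F 21 11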